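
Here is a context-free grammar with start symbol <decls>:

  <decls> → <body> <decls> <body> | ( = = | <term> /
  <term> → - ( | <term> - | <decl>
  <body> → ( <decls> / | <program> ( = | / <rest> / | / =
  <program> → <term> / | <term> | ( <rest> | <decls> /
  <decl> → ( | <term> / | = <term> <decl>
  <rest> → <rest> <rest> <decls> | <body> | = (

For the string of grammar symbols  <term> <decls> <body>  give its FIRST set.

{ (, -, = }

Add FIRST(<term>) = { (, -, = }; <term> is not nullable, stop.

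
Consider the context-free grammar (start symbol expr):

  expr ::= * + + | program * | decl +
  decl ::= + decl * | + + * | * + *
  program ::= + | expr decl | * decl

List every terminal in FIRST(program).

{ *, + }

program ::= + contributes {+}.
From program ::= expr decl: add FIRST(expr) = { *, + }.
program ::= * decl contributes {*}.
Union: FIRST(program) = { *, + }.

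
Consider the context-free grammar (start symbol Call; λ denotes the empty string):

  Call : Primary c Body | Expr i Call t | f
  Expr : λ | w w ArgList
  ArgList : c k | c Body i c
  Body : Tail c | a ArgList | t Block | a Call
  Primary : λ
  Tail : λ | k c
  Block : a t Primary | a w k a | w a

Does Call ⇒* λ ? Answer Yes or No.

Nullable nonterminals: Expr, Primary, Tail.
No production of Call has an RHS whose symbols are all nullable, so Call is not nullable.

No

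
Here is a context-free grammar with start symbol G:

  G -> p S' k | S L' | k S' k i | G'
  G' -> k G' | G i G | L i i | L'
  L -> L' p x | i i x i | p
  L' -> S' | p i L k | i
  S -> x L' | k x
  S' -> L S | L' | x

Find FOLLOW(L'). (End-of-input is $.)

{ $, i, k, p, x }

In G -> S L': L' is at the end, add FOLLOW(G) = { $, i }.
In G' -> L': L' is at the end, add FOLLOW(G') = { $, i }.
In L -> L' p x: add FIRST(p x) = { p }.
In S -> x L': L' is at the end, add FOLLOW(S) = { $, i, k, p, x }.
In S' -> L': L' is at the end, add FOLLOW(S') = { $, i, k, p, x }.
Union: FOLLOW(L') = { $, i, k, p, x }.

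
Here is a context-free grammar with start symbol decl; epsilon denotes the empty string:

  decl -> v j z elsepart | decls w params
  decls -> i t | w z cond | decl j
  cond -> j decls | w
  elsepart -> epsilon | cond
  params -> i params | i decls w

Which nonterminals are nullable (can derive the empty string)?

{ elsepart }

Directly nullable (have an epsilon-production): elsepart.
No other nonterminal has a production whose RHS symbols are all nullable.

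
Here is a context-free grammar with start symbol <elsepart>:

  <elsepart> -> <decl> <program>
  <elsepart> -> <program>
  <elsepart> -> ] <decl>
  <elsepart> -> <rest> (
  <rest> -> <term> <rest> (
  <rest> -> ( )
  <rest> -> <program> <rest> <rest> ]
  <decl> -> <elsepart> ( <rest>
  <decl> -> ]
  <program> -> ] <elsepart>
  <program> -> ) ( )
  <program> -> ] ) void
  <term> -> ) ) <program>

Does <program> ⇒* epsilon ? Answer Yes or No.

No

No nonterminal in this grammar is nullable.
No production of <program> has an RHS whose symbols are all nullable, so <program> is not nullable.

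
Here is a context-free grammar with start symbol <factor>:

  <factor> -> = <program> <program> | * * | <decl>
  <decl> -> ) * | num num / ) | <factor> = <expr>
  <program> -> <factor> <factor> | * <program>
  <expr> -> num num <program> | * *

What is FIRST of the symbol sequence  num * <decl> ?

num is a terminal; add {num} and stop.

{ num }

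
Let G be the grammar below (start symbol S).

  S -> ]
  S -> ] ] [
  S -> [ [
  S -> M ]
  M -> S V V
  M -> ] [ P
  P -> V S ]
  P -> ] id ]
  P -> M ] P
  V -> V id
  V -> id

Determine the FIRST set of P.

From P -> V S ]: add FIRST(V) = { id }.
P -> ] id ] contributes {]}.
From P -> M ] P: add FIRST(M) = { [, ] }.
Union: FIRST(P) = { [, ], id }.

{ [, ], id }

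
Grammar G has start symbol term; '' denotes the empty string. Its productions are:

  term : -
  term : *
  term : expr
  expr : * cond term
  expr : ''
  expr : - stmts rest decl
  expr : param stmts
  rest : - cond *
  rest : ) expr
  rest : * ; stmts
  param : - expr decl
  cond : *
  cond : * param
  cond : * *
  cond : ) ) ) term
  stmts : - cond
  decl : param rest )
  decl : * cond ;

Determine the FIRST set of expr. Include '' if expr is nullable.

expr : * cond term contributes {*}.
expr : '' contributes ''.
expr : - stmts rest decl contributes {-}.
From expr : param stmts: add FIRST(param) = { - }.
Union: FIRST(expr) = { *, -, '' }.

{ *, -, '' }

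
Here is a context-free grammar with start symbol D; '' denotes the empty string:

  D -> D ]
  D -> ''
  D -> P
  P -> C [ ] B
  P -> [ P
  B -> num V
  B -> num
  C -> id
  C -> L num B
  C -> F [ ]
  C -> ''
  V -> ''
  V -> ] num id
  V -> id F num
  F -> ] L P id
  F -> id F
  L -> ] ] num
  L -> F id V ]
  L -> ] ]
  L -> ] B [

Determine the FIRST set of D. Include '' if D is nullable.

{ [, ], id, '' }

From D -> D ]: D nullable, take FIRST(D) ∪ {]} = { [, ], id }.
D -> '' contributes ''.
From D -> P: add FIRST(P) = { [, ], id }.
Union: FIRST(D) = { [, ], id, '' }.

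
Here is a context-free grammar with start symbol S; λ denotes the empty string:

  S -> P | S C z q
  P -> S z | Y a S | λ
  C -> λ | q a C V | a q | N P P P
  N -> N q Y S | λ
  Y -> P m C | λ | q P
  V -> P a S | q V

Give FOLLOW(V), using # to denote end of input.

{ a, m, q, z }

In C -> q a C V: V is at the end, add FOLLOW(C) = { a, m, q, z }.
In V -> q V: V is at the end, add FOLLOW(V) = { a, m, q, z }.
Union: FOLLOW(V) = { a, m, q, z }.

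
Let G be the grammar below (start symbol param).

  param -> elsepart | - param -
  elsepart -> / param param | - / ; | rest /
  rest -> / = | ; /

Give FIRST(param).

{ -, /, ; }

From param -> elsepart: add FIRST(elsepart) = { -, /, ; }.
param -> - param - contributes {-}.
Union: FIRST(param) = { -, /, ; }.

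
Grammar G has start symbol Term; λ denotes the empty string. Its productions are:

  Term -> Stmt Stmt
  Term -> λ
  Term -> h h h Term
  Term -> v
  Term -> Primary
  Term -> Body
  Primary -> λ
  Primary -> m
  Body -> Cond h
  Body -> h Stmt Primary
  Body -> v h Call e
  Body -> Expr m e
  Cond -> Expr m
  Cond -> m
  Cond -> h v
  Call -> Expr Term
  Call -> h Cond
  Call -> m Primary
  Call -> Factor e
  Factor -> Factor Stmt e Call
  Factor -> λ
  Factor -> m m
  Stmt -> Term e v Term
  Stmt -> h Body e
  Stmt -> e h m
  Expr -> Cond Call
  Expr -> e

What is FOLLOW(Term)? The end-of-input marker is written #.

Term is the start symbol, so # ∈ FOLLOW(Term).
In Term -> h h h Term: Term is at the end, add FOLLOW(Term) = { #, e, h, m, v }.
In Call -> Expr Term: Term is at the end, add FOLLOW(Call) = { e, h, m, v }.
In Stmt -> Term e v Term: add FIRST(e v Term) = { e }.
In Stmt -> Term e v Term: Term is at the end, add FOLLOW(Stmt) = { #, e, h, m, v }.
Union: FOLLOW(Term) = { #, e, h, m, v }.

{ #, e, h, m, v }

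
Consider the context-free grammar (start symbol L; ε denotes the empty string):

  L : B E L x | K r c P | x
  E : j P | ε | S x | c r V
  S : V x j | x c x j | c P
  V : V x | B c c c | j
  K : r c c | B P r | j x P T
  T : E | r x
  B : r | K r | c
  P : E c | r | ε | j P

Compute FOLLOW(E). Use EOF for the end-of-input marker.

In L : B E L x: add FIRST(L x) = { c, j, r, x }.
In T : E: E is at the end, add FOLLOW(T) = { r }.
In P : E c: add FIRST(c) = { c }.
Union: FOLLOW(E) = { c, j, r, x }.

{ c, j, r, x }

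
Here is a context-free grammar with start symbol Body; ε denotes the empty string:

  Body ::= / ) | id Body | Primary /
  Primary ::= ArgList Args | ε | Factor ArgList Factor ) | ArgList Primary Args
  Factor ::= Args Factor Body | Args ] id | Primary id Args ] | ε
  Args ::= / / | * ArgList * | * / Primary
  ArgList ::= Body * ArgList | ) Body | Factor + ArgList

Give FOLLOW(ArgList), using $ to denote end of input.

{ ), *, +, /, id }

In Primary ::= ArgList Args: add FIRST(Args) = { *, / }.
In Primary ::= Factor ArgList Factor ): add FIRST(Factor )) = { ), *, +, /, id }.
In Primary ::= ArgList Primary Args: add FIRST(Primary Args) = { ), *, +, /, id }.
In Args ::= * ArgList *: add FIRST(*) = { * }.
In ArgList ::= Body * ArgList: ArgList is at the end, add FOLLOW(ArgList) = { ), *, +, /, id }.
In ArgList ::= Factor + ArgList: ArgList is at the end, add FOLLOW(ArgList) = { ), *, +, /, id }.
Union: FOLLOW(ArgList) = { ), *, +, /, id }.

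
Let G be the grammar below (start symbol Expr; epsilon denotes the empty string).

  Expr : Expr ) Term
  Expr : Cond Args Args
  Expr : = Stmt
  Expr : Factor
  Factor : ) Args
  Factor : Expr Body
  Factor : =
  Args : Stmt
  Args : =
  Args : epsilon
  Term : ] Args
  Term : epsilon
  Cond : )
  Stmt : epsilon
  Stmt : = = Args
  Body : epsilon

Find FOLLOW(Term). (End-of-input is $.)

In Expr : Expr ) Term: Term is at the end, add FOLLOW(Expr) = { $, ) }.
Union: FOLLOW(Term) = { $, ) }.

{ $, ) }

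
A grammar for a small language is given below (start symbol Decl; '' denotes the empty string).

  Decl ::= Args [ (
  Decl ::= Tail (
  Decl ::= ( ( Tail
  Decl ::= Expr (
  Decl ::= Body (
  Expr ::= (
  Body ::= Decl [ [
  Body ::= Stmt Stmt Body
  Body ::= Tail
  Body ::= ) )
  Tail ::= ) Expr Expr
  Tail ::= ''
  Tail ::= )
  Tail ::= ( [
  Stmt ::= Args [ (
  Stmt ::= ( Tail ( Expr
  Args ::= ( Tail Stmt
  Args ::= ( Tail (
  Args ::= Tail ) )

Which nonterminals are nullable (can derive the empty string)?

Directly nullable (have an ''-production): Tail.
Body ::= Tail with every symbol nullable, so Body is nullable.
No other nonterminal has a production whose RHS symbols are all nullable.

{ Body, Tail }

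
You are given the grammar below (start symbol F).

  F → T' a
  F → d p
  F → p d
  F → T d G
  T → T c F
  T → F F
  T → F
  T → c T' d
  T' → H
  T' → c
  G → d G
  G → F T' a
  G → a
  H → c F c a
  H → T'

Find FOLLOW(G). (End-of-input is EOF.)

{ EOF, c, d, p }

In F → T d G: G is at the end, add FOLLOW(F) = { EOF, c, d, p }.
In G → d G: G is at the end, add FOLLOW(G) = { EOF, c, d, p }.
Union: FOLLOW(G) = { EOF, c, d, p }.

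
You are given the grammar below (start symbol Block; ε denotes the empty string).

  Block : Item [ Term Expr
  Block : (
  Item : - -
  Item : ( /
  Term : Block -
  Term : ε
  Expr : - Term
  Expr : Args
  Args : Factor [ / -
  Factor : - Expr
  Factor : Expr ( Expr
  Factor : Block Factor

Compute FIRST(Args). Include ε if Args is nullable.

{ (, - }

From Args : Factor [ / -: add FIRST(Factor) = { (, - }.
Union: FIRST(Args) = { (, - }.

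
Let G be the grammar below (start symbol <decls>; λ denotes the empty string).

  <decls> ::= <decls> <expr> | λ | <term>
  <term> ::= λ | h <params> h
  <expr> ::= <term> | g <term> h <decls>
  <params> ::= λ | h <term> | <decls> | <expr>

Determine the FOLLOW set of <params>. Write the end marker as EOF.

{ h }

In <term> ::= h <params> h: add FIRST(h) = { h }.
Union: FOLLOW(<params>) = { h }.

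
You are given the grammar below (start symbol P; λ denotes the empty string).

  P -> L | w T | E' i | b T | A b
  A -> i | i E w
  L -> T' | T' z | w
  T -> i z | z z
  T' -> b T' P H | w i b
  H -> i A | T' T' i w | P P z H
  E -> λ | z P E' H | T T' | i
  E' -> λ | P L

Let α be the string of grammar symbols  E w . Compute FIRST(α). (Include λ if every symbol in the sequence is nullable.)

Add FIRST(E)\{λ} = { i, z }; E is nullable, continue.
w is a terminal; add {w} and stop.

{ i, w, z }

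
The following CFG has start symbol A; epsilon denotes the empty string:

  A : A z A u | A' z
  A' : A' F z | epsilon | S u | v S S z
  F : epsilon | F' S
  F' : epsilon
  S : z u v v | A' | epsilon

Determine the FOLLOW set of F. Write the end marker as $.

{ z }

In A' : A' F z: add FIRST(z) = { z }.
Union: FOLLOW(F) = { z }.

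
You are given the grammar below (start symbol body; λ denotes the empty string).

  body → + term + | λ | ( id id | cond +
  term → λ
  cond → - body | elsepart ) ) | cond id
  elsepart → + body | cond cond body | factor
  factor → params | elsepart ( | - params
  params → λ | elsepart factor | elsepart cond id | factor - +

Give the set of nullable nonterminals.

Directly nullable (have an λ-production): body, term, params.
factor → params with every symbol nullable, so factor is nullable.
elsepart → factor with every symbol nullable, so elsepart is nullable.
No other nonterminal has a production whose RHS symbols are all nullable.

{ body, elsepart, factor, params, term }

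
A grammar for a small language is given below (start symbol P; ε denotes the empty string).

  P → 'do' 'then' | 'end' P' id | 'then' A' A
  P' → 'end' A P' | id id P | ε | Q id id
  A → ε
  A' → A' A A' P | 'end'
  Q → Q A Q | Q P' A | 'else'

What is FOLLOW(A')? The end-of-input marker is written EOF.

In P → 'then' A' A: add FIRST(A)\{ε} = {  }.
  Since A is nullable, also add FOLLOW(P) = { EOF, 'do', 'else', 'end', 'then', id }.
In A' → A' A A' P: add FIRST(A A' P) = { 'end' }.
In A' → A' A A' P: add FIRST(P) = { 'do', 'end', 'then' }.
Union: FOLLOW(A') = { EOF, 'do', 'else', 'end', 'then', id }.

{ EOF, 'do', 'else', 'end', 'then', id }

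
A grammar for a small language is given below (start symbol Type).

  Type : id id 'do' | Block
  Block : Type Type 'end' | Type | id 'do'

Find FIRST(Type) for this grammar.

{ id }

Type : id id 'do' contributes {id}.
From Type : Block: add FIRST(Block) = { id }.
Union: FIRST(Type) = { id }.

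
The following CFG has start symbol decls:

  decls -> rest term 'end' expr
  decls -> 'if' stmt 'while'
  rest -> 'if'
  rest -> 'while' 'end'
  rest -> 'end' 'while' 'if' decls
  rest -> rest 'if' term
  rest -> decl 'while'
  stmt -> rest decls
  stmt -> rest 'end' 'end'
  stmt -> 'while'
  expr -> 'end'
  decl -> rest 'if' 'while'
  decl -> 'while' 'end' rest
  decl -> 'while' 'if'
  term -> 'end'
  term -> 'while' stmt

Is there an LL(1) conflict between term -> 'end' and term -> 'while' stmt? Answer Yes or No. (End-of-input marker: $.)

FIRST('end') = { 'end' } and FIRST('while' stmt) = { 'while' }.
The FIRST sets are disjoint and neither alternative is nullable — no conflict.

No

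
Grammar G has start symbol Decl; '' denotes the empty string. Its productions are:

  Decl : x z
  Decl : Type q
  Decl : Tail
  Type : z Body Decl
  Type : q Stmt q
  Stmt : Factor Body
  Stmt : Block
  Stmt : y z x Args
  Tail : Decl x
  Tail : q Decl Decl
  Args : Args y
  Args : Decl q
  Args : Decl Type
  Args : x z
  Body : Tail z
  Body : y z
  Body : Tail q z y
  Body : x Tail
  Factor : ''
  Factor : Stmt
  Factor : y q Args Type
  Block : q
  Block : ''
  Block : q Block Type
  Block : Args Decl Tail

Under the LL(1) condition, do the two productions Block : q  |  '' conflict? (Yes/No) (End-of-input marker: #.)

FIRST(q) = { q } and FIRST('') = { '' }.
The second alternative is nullable and FOLLOW(Block) = { q, x, y, z } shares q with FIRST of the first — conflict.

Yes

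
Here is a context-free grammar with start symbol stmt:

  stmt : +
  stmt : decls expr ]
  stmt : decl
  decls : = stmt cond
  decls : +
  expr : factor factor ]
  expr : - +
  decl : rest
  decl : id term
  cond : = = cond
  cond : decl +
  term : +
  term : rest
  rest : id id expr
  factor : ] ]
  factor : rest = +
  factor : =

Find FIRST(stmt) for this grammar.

stmt : + contributes {+}.
From stmt : decls expr ]: add FIRST(decls) = { +, = }.
From stmt : decl: add FIRST(decl) = { id }.
Union: FIRST(stmt) = { +, =, id }.

{ +, =, id }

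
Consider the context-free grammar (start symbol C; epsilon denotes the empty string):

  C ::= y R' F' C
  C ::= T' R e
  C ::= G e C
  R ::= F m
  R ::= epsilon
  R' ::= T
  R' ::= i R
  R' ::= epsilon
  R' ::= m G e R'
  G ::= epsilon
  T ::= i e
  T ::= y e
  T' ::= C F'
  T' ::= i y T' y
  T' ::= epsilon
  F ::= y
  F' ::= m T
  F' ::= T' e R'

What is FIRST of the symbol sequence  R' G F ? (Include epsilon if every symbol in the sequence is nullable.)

{ i, m, y }

Add FIRST(R')\{epsilon} = { i, m, y }; R' is nullable, continue.
Add FIRST(G)\{epsilon} = {  }; G is nullable, continue.
Add FIRST(F) = { y }; F is not nullable, stop.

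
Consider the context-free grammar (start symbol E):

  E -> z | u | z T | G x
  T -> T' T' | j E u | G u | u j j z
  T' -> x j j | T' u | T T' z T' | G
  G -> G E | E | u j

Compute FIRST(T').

{ j, u, x, z }

T' -> x j j contributes {x}.
From T' -> T' u: add FIRST(T') = { j, u, x, z }.
From T' -> T T' z T': add FIRST(T) = { j, u, x, z }.
From T' -> G: add FIRST(G) = { u, z }.
Union: FIRST(T') = { j, u, x, z }.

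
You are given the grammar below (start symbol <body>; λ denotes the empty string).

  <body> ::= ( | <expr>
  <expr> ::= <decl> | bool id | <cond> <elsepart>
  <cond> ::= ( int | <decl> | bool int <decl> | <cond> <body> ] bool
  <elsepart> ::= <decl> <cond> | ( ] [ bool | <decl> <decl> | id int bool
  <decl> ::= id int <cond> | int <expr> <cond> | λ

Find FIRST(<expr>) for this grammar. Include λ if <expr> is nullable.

{ (, ], bool, id, int, λ }

From <expr> ::= <decl>: add FIRST(<decl>) = { id, int, λ } (including λ since <decl> is nullable).
<expr> ::= bool id contributes {bool}.
From <expr> ::= <cond> <elsepart>: <cond>, <elsepart> nullable, take FIRST(<cond>) ∪ FIRST(<elsepart>) = { (, ], bool, id, int }; also λ since the whole RHS is nullable.
Union: FIRST(<expr>) = { (, ], bool, id, int, λ }.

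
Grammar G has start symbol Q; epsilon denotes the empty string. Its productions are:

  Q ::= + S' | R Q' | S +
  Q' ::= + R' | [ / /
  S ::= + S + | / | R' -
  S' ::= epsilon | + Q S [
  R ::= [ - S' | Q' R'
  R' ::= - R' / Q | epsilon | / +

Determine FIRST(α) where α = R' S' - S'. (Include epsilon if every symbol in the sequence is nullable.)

Add FIRST(R')\{epsilon} = { -, / }; R' is nullable, continue.
Add FIRST(S')\{epsilon} = { + }; S' is nullable, continue.
- is a terminal; add {-} and stop.

{ +, -, / }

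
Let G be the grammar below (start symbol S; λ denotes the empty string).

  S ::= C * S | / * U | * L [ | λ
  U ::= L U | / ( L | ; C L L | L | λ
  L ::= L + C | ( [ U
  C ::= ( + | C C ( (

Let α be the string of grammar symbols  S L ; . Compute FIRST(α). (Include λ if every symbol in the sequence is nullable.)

{ (, *, / }

Add FIRST(S)\{λ} = { (, *, / }; S is nullable, continue.
Add FIRST(L) = { ( }; L is not nullable, stop.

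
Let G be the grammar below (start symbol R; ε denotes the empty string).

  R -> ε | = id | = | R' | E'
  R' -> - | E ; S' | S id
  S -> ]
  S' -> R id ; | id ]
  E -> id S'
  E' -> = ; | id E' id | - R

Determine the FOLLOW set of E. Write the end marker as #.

{ ; }

In R' -> E ; S': add FIRST(; S') = { ; }.
Union: FOLLOW(E) = { ; }.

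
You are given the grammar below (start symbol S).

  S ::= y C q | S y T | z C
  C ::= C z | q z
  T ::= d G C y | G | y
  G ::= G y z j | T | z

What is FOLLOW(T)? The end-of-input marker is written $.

In S ::= S y T: T is at the end, add FOLLOW(S) = { $, y }.
In G ::= T: T is at the end, add FOLLOW(G) = { $, q, y }.
Union: FOLLOW(T) = { $, q, y }.

{ $, q, y }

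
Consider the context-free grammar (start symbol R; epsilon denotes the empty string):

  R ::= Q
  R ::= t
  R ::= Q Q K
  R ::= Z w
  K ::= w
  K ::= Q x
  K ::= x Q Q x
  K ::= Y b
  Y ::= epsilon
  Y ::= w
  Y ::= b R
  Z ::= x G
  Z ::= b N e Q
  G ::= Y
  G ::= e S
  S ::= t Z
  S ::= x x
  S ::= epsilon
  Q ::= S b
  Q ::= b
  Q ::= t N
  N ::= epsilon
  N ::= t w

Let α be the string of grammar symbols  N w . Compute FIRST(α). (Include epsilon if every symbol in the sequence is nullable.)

{ t, w }

Add FIRST(N)\{epsilon} = { t }; N is nullable, continue.
w is a terminal; add {w} and stop.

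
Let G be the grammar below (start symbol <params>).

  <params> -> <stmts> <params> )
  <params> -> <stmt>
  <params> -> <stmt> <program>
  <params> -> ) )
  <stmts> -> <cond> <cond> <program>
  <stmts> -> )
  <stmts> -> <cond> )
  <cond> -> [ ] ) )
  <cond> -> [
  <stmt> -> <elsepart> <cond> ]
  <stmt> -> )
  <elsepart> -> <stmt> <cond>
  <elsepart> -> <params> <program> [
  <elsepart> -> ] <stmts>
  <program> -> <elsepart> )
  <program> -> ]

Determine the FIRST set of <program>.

{ ), [, ] }

From <program> -> <elsepart> ): add FIRST(<elsepart>) = { ), [, ] }.
<program> -> ] contributes {]}.
Union: FIRST(<program>) = { ), [, ] }.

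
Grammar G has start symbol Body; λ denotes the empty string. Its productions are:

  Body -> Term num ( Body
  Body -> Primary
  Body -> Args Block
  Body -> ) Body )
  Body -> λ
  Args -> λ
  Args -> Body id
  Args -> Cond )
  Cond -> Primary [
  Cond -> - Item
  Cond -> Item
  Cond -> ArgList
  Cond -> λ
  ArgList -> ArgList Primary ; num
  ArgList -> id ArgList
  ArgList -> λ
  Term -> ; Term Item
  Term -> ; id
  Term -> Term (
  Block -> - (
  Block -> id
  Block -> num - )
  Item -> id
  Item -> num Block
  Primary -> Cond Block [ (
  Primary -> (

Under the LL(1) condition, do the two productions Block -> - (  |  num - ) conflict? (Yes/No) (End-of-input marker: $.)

No

FIRST(- () = { - } and FIRST(num - )) = { num }.
The FIRST sets are disjoint and neither alternative is nullable — no conflict.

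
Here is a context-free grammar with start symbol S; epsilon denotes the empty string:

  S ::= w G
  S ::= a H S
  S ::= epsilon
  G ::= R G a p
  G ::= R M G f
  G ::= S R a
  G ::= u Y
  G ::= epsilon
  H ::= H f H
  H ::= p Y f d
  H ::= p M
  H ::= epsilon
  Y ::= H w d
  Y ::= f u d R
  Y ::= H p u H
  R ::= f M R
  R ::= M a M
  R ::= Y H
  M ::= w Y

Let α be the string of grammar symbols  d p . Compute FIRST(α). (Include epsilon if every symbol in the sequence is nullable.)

d is a terminal; add {d} and stop.

{ d }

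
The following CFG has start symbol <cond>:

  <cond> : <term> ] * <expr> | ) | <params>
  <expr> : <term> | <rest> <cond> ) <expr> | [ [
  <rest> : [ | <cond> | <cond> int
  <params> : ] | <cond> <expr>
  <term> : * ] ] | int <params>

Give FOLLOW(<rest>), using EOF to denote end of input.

In <expr> : <rest> <cond> ) <expr>: add FIRST(<cond> ) <expr>) = { ), *, ], int }.
Union: FOLLOW(<rest>) = { ), *, ], int }.

{ ), *, ], int }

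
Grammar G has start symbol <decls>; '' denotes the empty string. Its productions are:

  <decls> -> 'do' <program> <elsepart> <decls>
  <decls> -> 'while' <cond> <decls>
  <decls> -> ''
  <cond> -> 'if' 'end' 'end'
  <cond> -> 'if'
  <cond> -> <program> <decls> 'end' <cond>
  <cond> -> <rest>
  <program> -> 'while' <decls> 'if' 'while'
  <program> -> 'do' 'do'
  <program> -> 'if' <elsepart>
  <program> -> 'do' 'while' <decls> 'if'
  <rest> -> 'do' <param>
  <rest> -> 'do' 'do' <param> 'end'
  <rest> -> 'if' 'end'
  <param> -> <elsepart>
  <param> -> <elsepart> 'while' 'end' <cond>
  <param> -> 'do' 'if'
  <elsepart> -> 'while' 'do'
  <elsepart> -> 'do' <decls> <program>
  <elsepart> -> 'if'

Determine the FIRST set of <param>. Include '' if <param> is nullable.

{ 'do', 'if', 'while' }

From <param> -> <elsepart>: add FIRST(<elsepart>) = { 'do', 'if', 'while' }.
From <param> -> <elsepart> 'while' 'end' <cond>: add FIRST(<elsepart>) = { 'do', 'if', 'while' }.
<param> -> 'do' 'if' contributes {'do'}.
Union: FIRST(<param>) = { 'do', 'if', 'while' }.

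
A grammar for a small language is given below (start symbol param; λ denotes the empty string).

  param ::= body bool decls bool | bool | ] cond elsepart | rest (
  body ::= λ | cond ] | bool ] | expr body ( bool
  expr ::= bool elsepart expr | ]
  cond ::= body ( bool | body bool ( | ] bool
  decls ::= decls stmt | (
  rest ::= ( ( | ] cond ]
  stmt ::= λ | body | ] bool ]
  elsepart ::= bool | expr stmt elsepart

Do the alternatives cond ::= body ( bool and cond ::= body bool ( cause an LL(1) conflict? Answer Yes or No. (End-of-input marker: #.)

Yes

FIRST(body ( bool) = { (, ], bool } and FIRST(body bool () = { (, ], bool }.
Both contain (, so the two alternatives are not disjoint — LL(1) conflict.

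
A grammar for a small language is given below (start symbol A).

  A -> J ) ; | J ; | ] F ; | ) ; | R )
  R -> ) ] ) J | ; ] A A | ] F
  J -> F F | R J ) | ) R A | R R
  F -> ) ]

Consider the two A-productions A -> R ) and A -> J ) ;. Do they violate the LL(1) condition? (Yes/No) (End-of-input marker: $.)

Yes

FIRST(R )) = { ), ;, ] } and FIRST(J ) ;) = { ), ;, ] }.
Both contain ), so the two alternatives are not disjoint — LL(1) conflict.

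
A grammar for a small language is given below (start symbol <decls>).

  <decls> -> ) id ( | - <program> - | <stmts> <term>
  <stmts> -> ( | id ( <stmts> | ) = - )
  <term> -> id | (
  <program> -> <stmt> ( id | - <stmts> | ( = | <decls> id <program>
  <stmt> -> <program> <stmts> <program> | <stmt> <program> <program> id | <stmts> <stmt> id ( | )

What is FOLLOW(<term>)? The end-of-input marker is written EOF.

{ EOF, id }

In <decls> -> <stmts> <term>: <term> is at the end, add FOLLOW(<decls>) = { EOF, id }.
Union: FOLLOW(<term>) = { EOF, id }.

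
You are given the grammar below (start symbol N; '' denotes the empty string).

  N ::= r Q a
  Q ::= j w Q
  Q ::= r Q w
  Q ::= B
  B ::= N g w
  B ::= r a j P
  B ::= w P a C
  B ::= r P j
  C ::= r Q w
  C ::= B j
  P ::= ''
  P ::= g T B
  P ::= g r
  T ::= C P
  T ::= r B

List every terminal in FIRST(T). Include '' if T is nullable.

{ r, w }

From T ::= C P: add FIRST(C) = { r, w }.
T ::= r B contributes {r}.
Union: FIRST(T) = { r, w }.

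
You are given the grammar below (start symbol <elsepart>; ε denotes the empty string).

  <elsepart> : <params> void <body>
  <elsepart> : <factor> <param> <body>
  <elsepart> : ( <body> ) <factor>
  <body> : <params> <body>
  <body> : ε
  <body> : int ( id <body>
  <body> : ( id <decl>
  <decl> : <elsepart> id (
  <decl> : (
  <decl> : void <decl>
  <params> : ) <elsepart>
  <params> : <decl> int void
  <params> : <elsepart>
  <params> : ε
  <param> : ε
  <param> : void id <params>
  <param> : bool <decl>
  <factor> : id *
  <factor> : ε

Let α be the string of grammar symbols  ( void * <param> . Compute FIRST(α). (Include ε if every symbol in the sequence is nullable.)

{ ( }

( is a terminal; add {(} and stop.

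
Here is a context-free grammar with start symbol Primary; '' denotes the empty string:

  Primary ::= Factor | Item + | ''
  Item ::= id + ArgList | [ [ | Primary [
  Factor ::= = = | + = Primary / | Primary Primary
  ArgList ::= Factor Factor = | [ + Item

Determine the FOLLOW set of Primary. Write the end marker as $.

{ $, +, /, =, [, id }

Primary is the start symbol, so $ ∈ FOLLOW(Primary).
In Item ::= Primary [: add FIRST([) = { [ }.
In Factor ::= + = Primary /: add FIRST(/) = { / }.
In Factor ::= Primary Primary: add FIRST(Primary)\{''} = { +, =, [, id }.
  Since Primary is nullable, also add FOLLOW(Factor) = { $, +, /, =, [, id }.
In Factor ::= Primary Primary: Primary is at the end, add FOLLOW(Factor) = { $, +, /, =, [, id }.
Union: FOLLOW(Primary) = { $, +, /, =, [, id }.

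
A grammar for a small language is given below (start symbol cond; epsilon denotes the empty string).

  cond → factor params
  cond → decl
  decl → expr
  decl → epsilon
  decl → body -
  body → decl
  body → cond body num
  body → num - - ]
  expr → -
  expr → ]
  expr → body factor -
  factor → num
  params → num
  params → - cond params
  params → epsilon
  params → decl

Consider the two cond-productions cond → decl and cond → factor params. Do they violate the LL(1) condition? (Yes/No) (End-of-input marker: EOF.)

FIRST(decl) = { -, ], num, epsilon } and FIRST(factor params) = { num }.
Both contain num, so the two alternatives are not disjoint — LL(1) conflict.

Yes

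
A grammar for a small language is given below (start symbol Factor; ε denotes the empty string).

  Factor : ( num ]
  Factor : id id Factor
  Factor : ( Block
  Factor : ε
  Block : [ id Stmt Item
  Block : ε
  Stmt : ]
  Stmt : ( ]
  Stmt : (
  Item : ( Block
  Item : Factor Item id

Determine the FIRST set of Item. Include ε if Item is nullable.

{ (, id }

Item : ( Block contributes {(}.
From Item : Factor Item id: Factor nullable, take FIRST(Factor) ∪ FIRST(Item) = { (, id }.
Union: FIRST(Item) = { (, id }.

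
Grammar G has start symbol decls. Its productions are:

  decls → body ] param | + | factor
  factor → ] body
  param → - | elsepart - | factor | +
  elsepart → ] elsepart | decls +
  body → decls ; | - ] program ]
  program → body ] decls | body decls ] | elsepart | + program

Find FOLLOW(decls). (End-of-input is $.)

{ $, +, ;, ] }

decls is the start symbol, so $ ∈ FOLLOW(decls).
In elsepart → decls +: add FIRST(+) = { + }.
In body → decls ;: add FIRST(;) = { ; }.
In program → body ] decls: decls is at the end, add FOLLOW(program) = { ] }.
In program → body decls ]: add FIRST(]) = { ] }.
Union: FOLLOW(decls) = { $, +, ;, ] }.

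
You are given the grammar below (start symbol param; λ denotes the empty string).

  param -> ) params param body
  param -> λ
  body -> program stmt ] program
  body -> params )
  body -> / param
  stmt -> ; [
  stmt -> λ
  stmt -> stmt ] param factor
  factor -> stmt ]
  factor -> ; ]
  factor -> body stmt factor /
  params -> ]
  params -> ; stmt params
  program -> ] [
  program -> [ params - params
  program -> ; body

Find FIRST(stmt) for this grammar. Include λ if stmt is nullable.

stmt -> ; [ contributes {;}.
stmt -> λ contributes λ.
From stmt -> stmt ] param factor: stmt nullable, take FIRST(stmt) ∪ {]} = { ;, ] }.
Union: FIRST(stmt) = { ;, ], λ }.

{ ;, ], λ }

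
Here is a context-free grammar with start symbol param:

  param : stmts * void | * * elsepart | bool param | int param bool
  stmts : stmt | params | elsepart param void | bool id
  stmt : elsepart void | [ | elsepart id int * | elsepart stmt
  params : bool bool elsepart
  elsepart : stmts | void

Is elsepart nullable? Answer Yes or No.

No

No nonterminal in this grammar is nullable.
No production of elsepart has an RHS whose symbols are all nullable, so elsepart is not nullable.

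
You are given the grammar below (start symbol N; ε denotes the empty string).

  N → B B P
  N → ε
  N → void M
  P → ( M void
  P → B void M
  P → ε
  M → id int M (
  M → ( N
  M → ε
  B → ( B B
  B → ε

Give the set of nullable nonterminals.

{ B, M, N, P }

Directly nullable (have an ε-production): N, P, M, B.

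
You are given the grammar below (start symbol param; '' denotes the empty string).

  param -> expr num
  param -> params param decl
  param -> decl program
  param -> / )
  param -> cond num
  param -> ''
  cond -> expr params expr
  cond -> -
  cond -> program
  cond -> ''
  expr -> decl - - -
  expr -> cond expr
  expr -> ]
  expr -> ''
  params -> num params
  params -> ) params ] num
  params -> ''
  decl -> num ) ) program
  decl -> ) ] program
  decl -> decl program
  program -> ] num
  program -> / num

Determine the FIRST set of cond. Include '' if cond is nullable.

{ ), -, /, ], num, '' }

From cond -> expr params expr: expr, params, expr nullable, take FIRST(expr) ∪ FIRST(params) ∪ FIRST(expr) = { ), -, /, ], num }; also '' since the whole RHS is nullable.
cond -> - contributes {-}.
From cond -> program: add FIRST(program) = { /, ] }.
cond -> '' contributes ''.
Union: FIRST(cond) = { ), -, /, ], num, '' }.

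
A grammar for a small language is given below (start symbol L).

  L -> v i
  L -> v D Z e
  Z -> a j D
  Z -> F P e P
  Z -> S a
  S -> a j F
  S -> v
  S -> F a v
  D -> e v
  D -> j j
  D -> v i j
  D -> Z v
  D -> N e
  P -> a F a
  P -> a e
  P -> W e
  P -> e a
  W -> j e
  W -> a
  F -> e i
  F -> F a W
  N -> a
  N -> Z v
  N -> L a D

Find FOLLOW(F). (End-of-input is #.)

In Z -> F P e P: add FIRST(P e P) = { a, e, j }.
In S -> a j F: F is at the end, add FOLLOW(S) = { a }.
In S -> F a v: add FIRST(a v) = { a }.
In P -> a F a: add FIRST(a) = { a }.
In F -> F a W: add FIRST(a W) = { a }.
Union: FOLLOW(F) = { a, e, j }.

{ a, e, j }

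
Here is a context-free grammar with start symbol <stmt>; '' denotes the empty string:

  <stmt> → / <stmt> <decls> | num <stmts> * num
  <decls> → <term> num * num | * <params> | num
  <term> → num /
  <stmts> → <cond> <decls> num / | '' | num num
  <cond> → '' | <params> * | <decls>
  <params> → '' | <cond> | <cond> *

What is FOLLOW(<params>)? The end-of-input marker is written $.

{ $, *, num }

In <decls> → * <params>: <params> is at the end, add FOLLOW(<decls>) = { $, *, num }.
In <cond> → <params> *: add FIRST(*) = { * }.
Union: FOLLOW(<params>) = { $, *, num }.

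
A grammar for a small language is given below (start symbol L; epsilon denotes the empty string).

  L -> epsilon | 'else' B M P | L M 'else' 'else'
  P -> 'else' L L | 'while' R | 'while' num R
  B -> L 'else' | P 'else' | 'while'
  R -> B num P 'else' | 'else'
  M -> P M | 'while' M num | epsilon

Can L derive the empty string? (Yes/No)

Yes

L has an epsilon-production, so L ⇒ epsilon.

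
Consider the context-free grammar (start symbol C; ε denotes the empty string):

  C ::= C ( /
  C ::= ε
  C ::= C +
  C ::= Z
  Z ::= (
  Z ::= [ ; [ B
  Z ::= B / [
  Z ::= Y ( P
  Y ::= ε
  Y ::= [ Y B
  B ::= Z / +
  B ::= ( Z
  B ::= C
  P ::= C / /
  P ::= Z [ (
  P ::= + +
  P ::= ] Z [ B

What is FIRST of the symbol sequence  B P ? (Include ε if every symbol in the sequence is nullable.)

{ (, +, /, [, ] }

Add FIRST(B)\{ε} = { (, +, /, [ }; B is nullable, continue.
Add FIRST(P) = { (, +, /, [, ] }; P is not nullable, stop.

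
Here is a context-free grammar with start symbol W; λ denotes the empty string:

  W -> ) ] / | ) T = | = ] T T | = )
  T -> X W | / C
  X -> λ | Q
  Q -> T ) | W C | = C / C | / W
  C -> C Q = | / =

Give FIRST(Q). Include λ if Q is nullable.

From Q -> T ): add FIRST(T) = { ), /, = }.
From Q -> W C: add FIRST(W) = { ), = }.
Q -> = C / C contributes {=}.
Q -> / W contributes {/}.
Union: FIRST(Q) = { ), /, = }.

{ ), /, = }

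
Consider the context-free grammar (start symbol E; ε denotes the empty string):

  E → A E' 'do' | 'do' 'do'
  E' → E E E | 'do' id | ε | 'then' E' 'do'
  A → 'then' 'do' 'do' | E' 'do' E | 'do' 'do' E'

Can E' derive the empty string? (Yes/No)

Yes

E' has an ε-production, so E' ⇒ ε.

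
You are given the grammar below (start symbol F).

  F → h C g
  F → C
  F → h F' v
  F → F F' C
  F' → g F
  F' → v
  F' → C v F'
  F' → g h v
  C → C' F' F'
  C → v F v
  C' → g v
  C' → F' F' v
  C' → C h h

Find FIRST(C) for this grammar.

{ g, v }

From C → C' F' F': add FIRST(C') = { g, v }.
C → v F v contributes {v}.
Union: FIRST(C) = { g, v }.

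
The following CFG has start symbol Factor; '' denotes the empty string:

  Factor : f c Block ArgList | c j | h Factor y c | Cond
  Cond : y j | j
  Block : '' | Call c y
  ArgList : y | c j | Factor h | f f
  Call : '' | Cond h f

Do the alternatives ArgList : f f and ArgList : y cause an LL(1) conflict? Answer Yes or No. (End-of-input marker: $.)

FIRST(f f) = { f } and FIRST(y) = { y }.
The FIRST sets are disjoint and neither alternative is nullable — no conflict.

No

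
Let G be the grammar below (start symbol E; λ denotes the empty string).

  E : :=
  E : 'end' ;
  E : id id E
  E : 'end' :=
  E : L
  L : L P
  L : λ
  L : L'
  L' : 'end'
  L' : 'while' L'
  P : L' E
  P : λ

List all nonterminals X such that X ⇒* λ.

Directly nullable (have an λ-production): L, P.
E : L with every symbol nullable, so E is nullable.
No other nonterminal has a production whose RHS symbols are all nullable.

{ E, L, P }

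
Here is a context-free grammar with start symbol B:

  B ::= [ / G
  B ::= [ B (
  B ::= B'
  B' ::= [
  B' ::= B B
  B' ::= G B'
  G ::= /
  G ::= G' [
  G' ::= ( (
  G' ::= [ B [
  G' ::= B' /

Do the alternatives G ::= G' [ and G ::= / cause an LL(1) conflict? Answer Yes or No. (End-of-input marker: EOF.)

FIRST(G' [) = { (, /, [ } and FIRST(/) = { / }.
Both contain /, so the two alternatives are not disjoint — LL(1) conflict.

Yes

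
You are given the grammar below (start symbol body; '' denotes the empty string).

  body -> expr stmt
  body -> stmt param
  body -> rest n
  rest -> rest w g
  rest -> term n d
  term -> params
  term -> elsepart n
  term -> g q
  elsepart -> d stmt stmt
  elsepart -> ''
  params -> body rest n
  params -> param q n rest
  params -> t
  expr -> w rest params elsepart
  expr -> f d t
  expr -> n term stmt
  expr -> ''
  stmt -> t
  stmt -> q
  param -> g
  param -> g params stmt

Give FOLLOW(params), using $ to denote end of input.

In term -> params: params is at the end, add FOLLOW(term) = { n, q, t }.
In expr -> w rest params elsepart: add FIRST(elsepart)\{''} = { d }.
  Since elsepart is nullable, also add FOLLOW(expr) = { q, t }.
In param -> g params stmt: add FIRST(stmt) = { q, t }.
Union: FOLLOW(params) = { d, n, q, t }.

{ d, n, q, t }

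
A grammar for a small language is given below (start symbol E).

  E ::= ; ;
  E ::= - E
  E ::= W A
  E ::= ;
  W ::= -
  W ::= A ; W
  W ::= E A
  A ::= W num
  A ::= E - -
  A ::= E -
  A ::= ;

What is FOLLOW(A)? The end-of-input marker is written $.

{ $, -, ;, num }

In E ::= W A: A is at the end, add FOLLOW(E) = { $, -, ; }.
In W ::= A ; W: add FIRST(; W) = { ; }.
In W ::= E A: A is at the end, add FOLLOW(W) = { -, ;, num }.
Union: FOLLOW(A) = { $, -, ;, num }.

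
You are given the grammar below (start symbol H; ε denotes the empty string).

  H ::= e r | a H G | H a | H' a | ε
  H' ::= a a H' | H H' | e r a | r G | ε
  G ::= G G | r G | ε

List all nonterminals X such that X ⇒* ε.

{ G, H, H' }

Directly nullable (have an ε-production): H, H', G.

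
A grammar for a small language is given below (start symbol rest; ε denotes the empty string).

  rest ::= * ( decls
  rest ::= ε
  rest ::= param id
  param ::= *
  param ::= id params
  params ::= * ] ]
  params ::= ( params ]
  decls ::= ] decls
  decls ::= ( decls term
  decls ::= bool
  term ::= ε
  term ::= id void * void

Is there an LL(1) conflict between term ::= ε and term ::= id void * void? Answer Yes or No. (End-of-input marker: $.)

FIRST(ε) = { ε } and FIRST(id void * void) = { id }.
The first alternative is nullable and FOLLOW(term) = { $, id } shares id with FIRST of the second — conflict.

Yes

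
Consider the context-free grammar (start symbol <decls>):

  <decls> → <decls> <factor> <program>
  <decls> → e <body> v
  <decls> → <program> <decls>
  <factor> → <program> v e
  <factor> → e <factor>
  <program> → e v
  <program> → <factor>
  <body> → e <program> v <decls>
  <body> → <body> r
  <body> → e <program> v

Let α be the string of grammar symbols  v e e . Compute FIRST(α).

v is a terminal; add {v} and stop.

{ v }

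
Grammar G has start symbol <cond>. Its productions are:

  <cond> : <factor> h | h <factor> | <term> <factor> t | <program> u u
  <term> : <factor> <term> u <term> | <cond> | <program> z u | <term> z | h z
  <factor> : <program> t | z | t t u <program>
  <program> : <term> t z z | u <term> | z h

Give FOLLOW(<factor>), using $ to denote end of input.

In <cond> : <factor> h: add FIRST(h) = { h }.
In <cond> : h <factor>: <factor> is at the end, add FOLLOW(<cond>) = { $, h, t, u, z }.
In <cond> : <term> <factor> t: add FIRST(t) = { t }.
In <term> : <factor> <term> u <term>: add FIRST(<term> u <term>) = { h, t, u, z }.
Union: FOLLOW(<factor>) = { $, h, t, u, z }.

{ $, h, t, u, z }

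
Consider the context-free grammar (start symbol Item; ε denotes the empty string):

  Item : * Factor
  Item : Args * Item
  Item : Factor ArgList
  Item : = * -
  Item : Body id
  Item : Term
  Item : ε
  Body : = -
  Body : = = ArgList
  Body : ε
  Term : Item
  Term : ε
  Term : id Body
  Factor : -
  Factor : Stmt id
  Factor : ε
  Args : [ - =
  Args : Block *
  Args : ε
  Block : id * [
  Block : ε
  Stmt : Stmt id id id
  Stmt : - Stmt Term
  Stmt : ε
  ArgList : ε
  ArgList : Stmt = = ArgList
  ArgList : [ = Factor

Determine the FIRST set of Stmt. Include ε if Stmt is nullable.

{ -, id, ε }

From Stmt : Stmt id id id: Stmt nullable, take FIRST(Stmt) ∪ {id} = { -, id }.
Stmt : - Stmt Term contributes {-}.
Stmt : ε contributes ε.
Union: FIRST(Stmt) = { -, id, ε }.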